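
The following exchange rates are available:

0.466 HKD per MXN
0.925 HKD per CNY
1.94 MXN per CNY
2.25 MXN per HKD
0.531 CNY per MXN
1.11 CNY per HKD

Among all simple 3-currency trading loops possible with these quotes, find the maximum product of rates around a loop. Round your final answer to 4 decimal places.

HKD→MXN→CNY→HKD: 2.25 × 0.531 × 0.925 = 1.10514
HKD→CNY→MXN→HKD: 1.11 × 1.94 × 0.466 = 1.00348
Maximum is HKD→MXN→CNY→HKD at 1.1051; arbitrage exists.

1.1051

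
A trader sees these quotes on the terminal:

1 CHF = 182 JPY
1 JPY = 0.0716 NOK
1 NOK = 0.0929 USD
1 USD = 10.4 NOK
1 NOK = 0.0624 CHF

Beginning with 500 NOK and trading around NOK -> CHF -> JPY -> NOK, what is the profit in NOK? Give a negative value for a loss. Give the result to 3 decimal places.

500 NOK × 0.0624 = 31.2 CHF
31.2 CHF × 182 = 5678.4 JPY
5678.4 JPY × 0.0716 = 406.57344 NOK
Net change: 406.57344 − 500 = -93.42656 NOK

-93.427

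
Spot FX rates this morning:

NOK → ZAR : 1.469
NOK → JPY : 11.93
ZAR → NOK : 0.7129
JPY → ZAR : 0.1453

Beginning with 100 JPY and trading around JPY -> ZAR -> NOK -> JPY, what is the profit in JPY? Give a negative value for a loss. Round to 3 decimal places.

100 JPY × 0.1453 = 14.53 ZAR
14.53 ZAR × 0.7129 = 10.358437 NOK
10.358437 NOK × 11.93 = 123.57615341 JPY
Net change: 123.57615341 − 100 = 23.57615341 JPY

23.576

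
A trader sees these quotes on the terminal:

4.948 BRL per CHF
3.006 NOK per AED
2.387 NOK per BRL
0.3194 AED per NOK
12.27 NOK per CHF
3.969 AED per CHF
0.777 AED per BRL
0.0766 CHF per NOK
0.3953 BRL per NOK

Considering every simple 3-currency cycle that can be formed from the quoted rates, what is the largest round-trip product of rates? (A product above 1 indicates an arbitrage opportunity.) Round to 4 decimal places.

0.9233

AED→NOK→BRL→AED: 3.006 × 0.3953 × 0.777 = 0.92329
AED→NOK→CHF→AED: 3.006 × 0.0766 × 3.969 = 0.91390
BRL→NOK→CHF→BRL: 2.387 × 0.0766 × 4.948 = 0.90471
Maximum is AED→NOK→BRL→AED at 0.9233; no arbitrage — every cycle loses value.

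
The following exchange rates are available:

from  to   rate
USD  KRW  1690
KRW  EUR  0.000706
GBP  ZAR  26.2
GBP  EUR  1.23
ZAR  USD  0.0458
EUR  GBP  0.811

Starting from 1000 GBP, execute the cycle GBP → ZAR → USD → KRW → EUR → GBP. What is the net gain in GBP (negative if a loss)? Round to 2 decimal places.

161.13

1000 GBP × 26.2 = 26200 ZAR
26200 ZAR × 0.0458 = 1199.96 USD
1199.96 USD × 1690 = 2027932.4 KRW
2027932.4 KRW × 0.000706 = 1431.7202744 EUR
1431.7202744 EUR × 0.811 = 1161.1251425384 GBP
Net change: 1161.1251425384 − 1000 = 161.1251425384 GBP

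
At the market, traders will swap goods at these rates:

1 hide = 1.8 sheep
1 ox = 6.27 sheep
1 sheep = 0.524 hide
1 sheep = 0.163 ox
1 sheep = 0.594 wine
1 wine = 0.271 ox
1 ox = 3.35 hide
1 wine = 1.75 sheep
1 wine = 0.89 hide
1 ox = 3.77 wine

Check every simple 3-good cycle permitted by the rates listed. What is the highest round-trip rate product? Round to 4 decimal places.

1.0754

sheep→ox→wine→sheep: 0.163 × 3.77 × 1.75 = 1.07539
sheep→wine→ox→sheep: 0.594 × 0.271 × 6.27 = 1.00931
sheep→ox→hide→sheep: 0.163 × 3.35 × 1.8 = 0.98289
sheep→wine→hide→sheep: 0.594 × 0.89 × 1.8 = 0.95159
Maximum is sheep→ox→wine→sheep at 1.0754; arbitrage exists.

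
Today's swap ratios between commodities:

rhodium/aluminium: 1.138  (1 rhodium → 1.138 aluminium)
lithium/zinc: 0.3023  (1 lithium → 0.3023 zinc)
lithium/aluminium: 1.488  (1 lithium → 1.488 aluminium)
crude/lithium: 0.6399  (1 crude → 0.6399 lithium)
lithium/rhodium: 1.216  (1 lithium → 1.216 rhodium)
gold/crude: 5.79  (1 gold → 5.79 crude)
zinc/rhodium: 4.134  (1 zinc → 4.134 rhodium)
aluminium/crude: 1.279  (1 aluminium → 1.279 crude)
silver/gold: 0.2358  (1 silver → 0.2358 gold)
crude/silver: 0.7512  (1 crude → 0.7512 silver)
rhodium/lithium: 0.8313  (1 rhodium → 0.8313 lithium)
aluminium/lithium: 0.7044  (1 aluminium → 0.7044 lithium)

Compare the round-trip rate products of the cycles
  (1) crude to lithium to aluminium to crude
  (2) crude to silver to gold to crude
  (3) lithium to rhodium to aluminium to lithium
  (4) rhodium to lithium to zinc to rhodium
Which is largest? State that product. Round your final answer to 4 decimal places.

(1) 0.6399 × 1.488 × 1.279 = 1.21783
(2) 0.7512 × 0.2358 × 5.79 = 1.02560
(3) 1.216 × 1.138 × 0.7044 = 0.97475
(4) 0.8313 × 0.3023 × 4.134 = 1.03888
Highest is cycle (1) at 1.2178 (>1, arbitrage).

1.2178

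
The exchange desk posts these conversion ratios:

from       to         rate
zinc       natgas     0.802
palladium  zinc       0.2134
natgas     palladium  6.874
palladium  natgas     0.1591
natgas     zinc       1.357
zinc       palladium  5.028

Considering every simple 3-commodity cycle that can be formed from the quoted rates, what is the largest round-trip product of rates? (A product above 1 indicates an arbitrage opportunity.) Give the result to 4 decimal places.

1.1765

palladium→zinc→natgas→palladium: 0.2134 × 0.802 × 6.874 = 1.17646
palladium→natgas→zinc→palladium: 0.1591 × 1.357 × 5.028 = 1.08554
Maximum is palladium→zinc→natgas→palladium at 1.1765; arbitrage exists.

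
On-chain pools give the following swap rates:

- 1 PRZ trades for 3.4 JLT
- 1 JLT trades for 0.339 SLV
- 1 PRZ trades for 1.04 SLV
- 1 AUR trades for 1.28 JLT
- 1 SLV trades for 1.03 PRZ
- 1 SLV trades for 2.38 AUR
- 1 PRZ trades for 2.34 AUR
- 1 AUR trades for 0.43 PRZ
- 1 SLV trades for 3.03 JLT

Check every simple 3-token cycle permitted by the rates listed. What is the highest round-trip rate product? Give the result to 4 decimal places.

1.1872

JLT→SLV→PRZ→JLT: 0.339 × 1.03 × 3.4 = 1.18718
SLV→AUR→PRZ→SLV: 2.38 × 0.43 × 1.04 = 1.06434
JLT→SLV→AUR→JLT: 0.339 × 2.38 × 1.28 = 1.03273
Maximum is JLT→SLV→PRZ→JLT at 1.1872; arbitrage exists.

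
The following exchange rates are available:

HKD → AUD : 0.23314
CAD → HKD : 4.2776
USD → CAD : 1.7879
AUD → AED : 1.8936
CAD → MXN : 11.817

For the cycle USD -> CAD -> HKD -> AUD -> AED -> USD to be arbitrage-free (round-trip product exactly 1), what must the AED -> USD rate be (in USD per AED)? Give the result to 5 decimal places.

0.29618

Known legs of the cycle: 1.7879 × 4.2776 × 0.23314 × 1.8936 = 3.37635755901254016
For no arbitrage the full-cycle product must be 1, so the missing rate is 1 / 3.37635755901254016 ≈ 0.2961772.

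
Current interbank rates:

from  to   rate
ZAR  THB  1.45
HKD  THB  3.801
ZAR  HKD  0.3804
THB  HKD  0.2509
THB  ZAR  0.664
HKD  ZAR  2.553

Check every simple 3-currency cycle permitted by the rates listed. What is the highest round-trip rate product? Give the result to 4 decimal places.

HKD→THB→ZAR→HKD: 3.801 × 0.664 × 0.3804 = 0.96008
HKD→ZAR→THB→HKD: 2.553 × 1.45 × 0.2509 = 0.92879
Maximum is HKD→THB→ZAR→HKD at 0.9601; no arbitrage — every cycle loses value.

0.9601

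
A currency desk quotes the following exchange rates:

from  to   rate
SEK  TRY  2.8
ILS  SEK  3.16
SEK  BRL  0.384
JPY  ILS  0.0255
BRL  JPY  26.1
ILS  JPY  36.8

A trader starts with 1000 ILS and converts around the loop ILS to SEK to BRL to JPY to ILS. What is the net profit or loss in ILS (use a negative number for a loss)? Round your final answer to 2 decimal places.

1000 ILS × 3.16 = 3160 SEK
3160 SEK × 0.384 = 1213.44 BRL
1213.44 BRL × 26.1 = 31670.784 JPY
31670.784 JPY × 0.0255 = 807.604992 ILS
Net change: 807.604992 − 1000 = -192.395008 ILS

-192.40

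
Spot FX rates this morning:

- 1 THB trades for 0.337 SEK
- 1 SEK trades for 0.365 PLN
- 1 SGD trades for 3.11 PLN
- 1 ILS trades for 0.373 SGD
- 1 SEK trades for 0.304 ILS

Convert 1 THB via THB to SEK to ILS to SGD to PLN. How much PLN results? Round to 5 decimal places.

0.11884

1 THB × 0.337 = 0.337 SEK
0.337 SEK × 0.304 = 0.102448 ILS
0.102448 ILS × 0.373 = 0.038213104 SGD
0.038213104 SGD × 3.11 = 0.11884275344 PLN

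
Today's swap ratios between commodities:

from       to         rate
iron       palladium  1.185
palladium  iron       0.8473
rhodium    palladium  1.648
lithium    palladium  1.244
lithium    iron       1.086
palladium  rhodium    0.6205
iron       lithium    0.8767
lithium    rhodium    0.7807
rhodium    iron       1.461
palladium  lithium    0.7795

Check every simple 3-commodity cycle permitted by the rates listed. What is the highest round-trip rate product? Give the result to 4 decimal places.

rhodium→iron→palladium→rhodium: 1.461 × 1.185 × 0.6205 = 1.07426
lithium→iron→palladium→lithium: 1.086 × 1.185 × 0.7795 = 1.00315
lithium→rhodium→palladium→lithium: 0.7807 × 1.648 × 0.7795 = 1.00290
lithium→rhodium→iron→lithium: 0.7807 × 1.461 × 0.8767 = 0.99997
lithium→palladium→iron→lithium: 1.244 × 0.8473 × 0.8767 = 0.92408
Maximum is rhodium→iron→palladium→rhodium at 1.0743; arbitrage exists.

1.0743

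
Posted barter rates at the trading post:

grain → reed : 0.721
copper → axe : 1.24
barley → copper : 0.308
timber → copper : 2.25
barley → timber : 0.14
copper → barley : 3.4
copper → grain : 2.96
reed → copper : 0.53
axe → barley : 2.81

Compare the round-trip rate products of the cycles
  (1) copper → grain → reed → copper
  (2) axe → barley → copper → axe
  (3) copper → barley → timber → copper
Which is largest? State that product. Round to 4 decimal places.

1.1311

(1) 2.96 × 0.721 × 0.53 = 1.13110
(2) 2.81 × 0.308 × 1.24 = 1.07320
(3) 3.4 × 0.14 × 2.25 = 1.07100
Highest is cycle (1) at 1.1311 (>1, arbitrage).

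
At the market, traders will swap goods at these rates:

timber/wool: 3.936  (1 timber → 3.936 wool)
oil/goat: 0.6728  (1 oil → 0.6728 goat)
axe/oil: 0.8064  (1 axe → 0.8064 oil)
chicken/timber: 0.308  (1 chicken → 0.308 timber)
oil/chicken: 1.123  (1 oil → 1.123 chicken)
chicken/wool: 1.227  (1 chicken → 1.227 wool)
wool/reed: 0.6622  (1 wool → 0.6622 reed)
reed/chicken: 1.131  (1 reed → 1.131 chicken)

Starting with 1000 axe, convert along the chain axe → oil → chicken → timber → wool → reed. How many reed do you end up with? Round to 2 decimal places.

726.98

1000 axe × 0.8064 = 806.4 oil
806.4 oil × 1.123 = 905.5872 chicken
905.5872 chicken × 0.308 = 278.9208576 timber
278.9208576 timber × 3.936 = 1097.8324955136 wool
1097.8324955136 wool × 0.6622 = 726.98467852910592 reed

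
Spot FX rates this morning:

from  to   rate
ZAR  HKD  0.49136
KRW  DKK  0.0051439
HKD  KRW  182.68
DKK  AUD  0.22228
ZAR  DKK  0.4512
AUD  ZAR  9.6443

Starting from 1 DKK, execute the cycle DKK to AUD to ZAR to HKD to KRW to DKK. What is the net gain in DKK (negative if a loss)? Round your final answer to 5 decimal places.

-0.01018

1 DKK × 0.22228 = 0.22228 AUD
0.22228 AUD × 9.6443 = 2.143735004 ZAR
2.143735004 ZAR × 0.49136 = 1.05334563156544 HKD
1.05334563156544 HKD × 182.68 = 192.4251799743745792 KRW
192.4251799743745792 KRW × 0.0051439 = 0.98981588327018539794688 DKK
Net change: 0.98981588327018539794688 − 1 = -0.01018411672981460205312 DKK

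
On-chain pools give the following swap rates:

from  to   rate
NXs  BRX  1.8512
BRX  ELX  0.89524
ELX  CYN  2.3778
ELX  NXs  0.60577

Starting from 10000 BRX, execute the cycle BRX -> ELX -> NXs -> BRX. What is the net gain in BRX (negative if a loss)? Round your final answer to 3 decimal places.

39.234

10000 BRX × 0.89524 = 8952.4 ELX
8952.4 ELX × 0.60577 = 5423.095348 NXs
5423.095348 NXs × 1.8512 = 10039.2341082176 BRX
Net change: 10039.2341082176 − 10000 = 39.2341082176 BRX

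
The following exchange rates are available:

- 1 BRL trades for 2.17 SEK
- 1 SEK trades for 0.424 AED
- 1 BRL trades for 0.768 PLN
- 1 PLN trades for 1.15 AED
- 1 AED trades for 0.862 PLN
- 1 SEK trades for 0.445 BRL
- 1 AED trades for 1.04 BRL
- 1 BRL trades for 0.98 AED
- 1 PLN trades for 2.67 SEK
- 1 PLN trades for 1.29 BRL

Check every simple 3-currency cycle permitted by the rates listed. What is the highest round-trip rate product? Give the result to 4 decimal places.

BRL→AED→PLN→BRL: 0.98 × 0.862 × 1.29 = 1.08974
PLN→SEK→AED→PLN: 2.67 × 0.424 × 0.862 = 0.97585
BRL→SEK→AED→BRL: 2.17 × 0.424 × 1.04 = 0.95688
BRL→PLN→AED→BRL: 0.768 × 1.15 × 1.04 = 0.91853
BRL→PLN→SEK→BRL: 0.768 × 2.67 × 0.445 = 0.91250
Maximum is BRL→AED→PLN→BRL at 1.0897; arbitrage exists.

1.0897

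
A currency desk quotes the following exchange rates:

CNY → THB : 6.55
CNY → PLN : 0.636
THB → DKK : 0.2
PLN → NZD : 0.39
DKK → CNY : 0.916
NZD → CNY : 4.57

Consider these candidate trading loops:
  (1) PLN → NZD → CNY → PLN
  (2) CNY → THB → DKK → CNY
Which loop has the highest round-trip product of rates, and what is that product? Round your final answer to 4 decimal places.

(1) 0.39 × 4.57 × 0.636 = 1.13354
(2) 6.55 × 0.2 × 0.916 = 1.19996
Highest is cycle (2) at 1.2000 (>1, arbitrage).

1.2000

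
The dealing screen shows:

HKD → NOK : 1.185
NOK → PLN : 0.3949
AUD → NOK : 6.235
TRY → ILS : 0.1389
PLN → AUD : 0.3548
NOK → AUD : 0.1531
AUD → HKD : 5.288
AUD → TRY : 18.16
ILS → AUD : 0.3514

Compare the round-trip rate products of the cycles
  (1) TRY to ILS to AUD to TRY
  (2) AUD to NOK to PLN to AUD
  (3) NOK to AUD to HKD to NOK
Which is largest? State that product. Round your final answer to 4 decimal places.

0.9594

(1) 0.1389 × 0.3514 × 18.16 = 0.88638
(2) 6.235 × 0.3949 × 0.3548 = 0.87359
(3) 0.1531 × 5.288 × 1.185 = 0.95937
Highest is cycle (3) at 0.9594 (≤1, no arbitrage).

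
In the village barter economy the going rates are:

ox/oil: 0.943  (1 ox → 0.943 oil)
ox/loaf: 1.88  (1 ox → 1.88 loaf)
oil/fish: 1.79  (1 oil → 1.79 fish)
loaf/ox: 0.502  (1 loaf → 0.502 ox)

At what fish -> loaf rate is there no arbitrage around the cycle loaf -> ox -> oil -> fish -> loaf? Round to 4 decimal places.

Known legs of the cycle: 0.502 × 0.943 × 1.79 = 0.84736094
For no arbitrage the full-cycle product must be 1, so the missing rate is 1 / 0.84736094 ≈ 1.180135.

1.1801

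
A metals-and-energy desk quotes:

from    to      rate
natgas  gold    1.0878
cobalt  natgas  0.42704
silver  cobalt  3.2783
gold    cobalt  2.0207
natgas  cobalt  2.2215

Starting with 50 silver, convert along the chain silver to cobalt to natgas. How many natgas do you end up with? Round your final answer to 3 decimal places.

69.998

50 silver × 3.2783 = 163.915 cobalt
163.915 cobalt × 0.42704 = 69.9982616 natgas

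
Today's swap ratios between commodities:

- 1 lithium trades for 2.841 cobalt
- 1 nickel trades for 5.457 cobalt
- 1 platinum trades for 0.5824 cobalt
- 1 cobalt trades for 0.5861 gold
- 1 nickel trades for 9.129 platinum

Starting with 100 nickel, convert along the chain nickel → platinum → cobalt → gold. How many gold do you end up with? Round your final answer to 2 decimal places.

311.61

100 nickel × 9.129 = 912.9 platinum
912.9 platinum × 0.5824 = 531.67296 cobalt
531.67296 cobalt × 0.5861 = 311.613521856 gold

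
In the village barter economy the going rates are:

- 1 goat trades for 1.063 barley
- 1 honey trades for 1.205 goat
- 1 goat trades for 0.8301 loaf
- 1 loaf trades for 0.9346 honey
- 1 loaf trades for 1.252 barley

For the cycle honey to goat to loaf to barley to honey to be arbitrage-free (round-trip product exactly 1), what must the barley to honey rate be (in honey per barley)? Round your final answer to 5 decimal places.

Known legs of the cycle: 1.205 × 0.8301 × 1.252 = 1.252338666
For no arbitrage the full-cycle product must be 1, so the missing rate is 1 / 1.252338666 ≈ 0.7985060.

0.79851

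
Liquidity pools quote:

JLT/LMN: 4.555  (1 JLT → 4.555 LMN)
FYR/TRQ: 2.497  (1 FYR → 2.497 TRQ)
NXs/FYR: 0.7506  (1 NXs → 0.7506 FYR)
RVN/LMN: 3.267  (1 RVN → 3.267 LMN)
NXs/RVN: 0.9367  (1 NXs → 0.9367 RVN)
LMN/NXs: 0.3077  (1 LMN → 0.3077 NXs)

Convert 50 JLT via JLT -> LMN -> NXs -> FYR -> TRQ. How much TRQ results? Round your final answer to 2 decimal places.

50 JLT × 4.555 = 227.75 LMN
227.75 LMN × 0.3077 = 70.078675 NXs
70.078675 NXs × 0.7506 = 52.601053455 FYR
52.601053455 FYR × 2.497 = 131.344830477135 TRQ

131.34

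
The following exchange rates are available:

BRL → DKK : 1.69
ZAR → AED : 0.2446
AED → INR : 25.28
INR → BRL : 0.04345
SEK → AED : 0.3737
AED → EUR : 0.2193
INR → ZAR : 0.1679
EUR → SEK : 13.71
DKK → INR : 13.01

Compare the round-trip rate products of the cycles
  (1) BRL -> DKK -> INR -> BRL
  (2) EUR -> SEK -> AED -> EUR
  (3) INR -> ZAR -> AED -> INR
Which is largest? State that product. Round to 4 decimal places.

1.1236

(1) 1.69 × 13.01 × 0.04345 = 0.95533
(2) 13.71 × 0.3737 × 0.2193 = 1.12357
(3) 0.1679 × 0.2446 × 25.28 = 1.03821
Highest is cycle (2) at 1.1236 (>1, arbitrage).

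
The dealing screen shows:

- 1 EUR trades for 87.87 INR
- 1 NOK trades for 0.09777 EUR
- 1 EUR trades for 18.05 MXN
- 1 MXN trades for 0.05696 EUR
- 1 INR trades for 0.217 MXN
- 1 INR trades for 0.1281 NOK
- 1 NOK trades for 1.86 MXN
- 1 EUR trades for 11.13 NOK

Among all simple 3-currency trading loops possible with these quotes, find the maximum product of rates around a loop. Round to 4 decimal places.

1.1792

MXN→EUR→NOK→MXN: 0.05696 × 11.13 × 1.86 = 1.17917
INR→NOK→EUR→INR: 0.1281 × 0.09777 × 87.87 = 1.10051
MXN→EUR→INR→MXN: 0.05696 × 87.87 × 0.217 = 1.08610
Maximum is MXN→EUR→NOK→MXN at 1.1792; arbitrage exists.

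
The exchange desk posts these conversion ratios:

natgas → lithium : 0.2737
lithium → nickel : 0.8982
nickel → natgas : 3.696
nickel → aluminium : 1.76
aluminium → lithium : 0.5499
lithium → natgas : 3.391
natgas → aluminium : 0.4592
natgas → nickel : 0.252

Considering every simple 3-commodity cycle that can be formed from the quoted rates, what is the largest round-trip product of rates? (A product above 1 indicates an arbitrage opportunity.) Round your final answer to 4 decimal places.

natgas→lithium→nickel→natgas: 0.2737 × 0.8982 × 3.696 = 0.90861
lithium→nickel→aluminium→lithium: 0.8982 × 1.76 × 0.5499 = 0.86930
natgas→aluminium→lithium→natgas: 0.4592 × 0.5499 × 3.391 = 0.85628
Maximum is natgas→lithium→nickel→natgas at 0.9086; no arbitrage — every cycle loses value.

0.9086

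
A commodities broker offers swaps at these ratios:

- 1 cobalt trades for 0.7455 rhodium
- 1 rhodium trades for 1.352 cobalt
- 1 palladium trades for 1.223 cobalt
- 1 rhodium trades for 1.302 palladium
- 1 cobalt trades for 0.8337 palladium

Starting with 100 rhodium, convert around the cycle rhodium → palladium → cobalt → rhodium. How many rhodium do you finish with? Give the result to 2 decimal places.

100 rhodium × 1.302 = 130.2 palladium
130.2 palladium × 1.223 = 159.2346 cobalt
159.2346 cobalt × 0.7455 = 118.7093943 rhodium

118.71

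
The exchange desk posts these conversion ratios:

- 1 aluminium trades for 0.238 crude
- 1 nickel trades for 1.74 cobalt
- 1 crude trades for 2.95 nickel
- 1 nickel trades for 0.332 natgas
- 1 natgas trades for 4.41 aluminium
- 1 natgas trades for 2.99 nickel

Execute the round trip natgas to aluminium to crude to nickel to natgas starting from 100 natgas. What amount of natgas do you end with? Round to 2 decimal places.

100 natgas × 4.41 = 441 aluminium
441 aluminium × 0.238 = 104.958 crude
104.958 crude × 2.95 = 309.6261 nickel
309.6261 nickel × 0.332 = 102.7958652 natgas

102.80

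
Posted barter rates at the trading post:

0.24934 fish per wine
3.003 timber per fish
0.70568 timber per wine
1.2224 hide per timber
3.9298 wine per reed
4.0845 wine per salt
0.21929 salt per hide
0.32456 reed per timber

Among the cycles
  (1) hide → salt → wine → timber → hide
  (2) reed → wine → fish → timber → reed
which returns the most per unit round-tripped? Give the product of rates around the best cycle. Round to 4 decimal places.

(1) 0.21929 × 4.0845 × 0.70568 × 1.2224 = 0.77264
(2) 3.9298 × 0.24934 × 3.003 × 0.32456 = 0.95502
Highest is cycle (2) at 0.9550 (≤1, no arbitrage).

0.9550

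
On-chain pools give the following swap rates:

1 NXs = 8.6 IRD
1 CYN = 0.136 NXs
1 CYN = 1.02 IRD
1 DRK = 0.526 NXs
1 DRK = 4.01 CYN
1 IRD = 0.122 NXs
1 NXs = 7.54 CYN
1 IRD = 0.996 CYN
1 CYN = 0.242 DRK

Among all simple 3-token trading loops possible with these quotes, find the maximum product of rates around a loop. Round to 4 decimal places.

CYN→NXs→IRD→CYN: 0.136 × 8.6 × 0.996 = 1.16492
CYN→DRK→NXs→CYN: 0.242 × 0.526 × 7.54 = 0.95978
CYN→IRD→NXs→CYN: 1.02 × 0.122 × 7.54 = 0.93828
Maximum is CYN→NXs→IRD→CYN at 1.1649; arbitrage exists.

1.1649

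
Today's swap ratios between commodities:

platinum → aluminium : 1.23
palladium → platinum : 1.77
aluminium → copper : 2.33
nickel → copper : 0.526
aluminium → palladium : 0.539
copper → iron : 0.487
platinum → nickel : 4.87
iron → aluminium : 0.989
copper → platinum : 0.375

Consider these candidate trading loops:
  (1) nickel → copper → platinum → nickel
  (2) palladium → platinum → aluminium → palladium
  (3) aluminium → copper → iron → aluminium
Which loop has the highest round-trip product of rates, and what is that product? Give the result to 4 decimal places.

1.1735

(1) 0.526 × 0.375 × 4.87 = 0.96061
(2) 1.77 × 1.23 × 0.539 = 1.17346
(3) 2.33 × 0.487 × 0.989 = 1.12223
Highest is cycle (2) at 1.1735 (>1, arbitrage).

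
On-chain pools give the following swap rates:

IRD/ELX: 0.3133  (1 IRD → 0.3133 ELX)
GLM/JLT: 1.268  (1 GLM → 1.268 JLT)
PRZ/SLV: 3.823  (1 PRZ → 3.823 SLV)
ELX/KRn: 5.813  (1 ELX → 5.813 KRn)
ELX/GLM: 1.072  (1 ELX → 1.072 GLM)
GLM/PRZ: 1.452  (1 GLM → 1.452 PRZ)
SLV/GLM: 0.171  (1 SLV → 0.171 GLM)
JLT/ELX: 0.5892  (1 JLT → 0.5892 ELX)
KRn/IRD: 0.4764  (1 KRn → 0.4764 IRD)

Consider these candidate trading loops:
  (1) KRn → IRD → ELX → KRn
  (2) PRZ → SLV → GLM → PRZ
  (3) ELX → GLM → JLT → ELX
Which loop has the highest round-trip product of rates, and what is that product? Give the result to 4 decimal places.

(1) 0.4764 × 0.3133 × 5.813 = 0.86763
(2) 3.823 × 0.171 × 1.452 = 0.94922
(3) 1.072 × 1.268 × 0.5892 = 0.80090
Highest is cycle (2) at 0.9492 (≤1, no arbitrage).

0.9492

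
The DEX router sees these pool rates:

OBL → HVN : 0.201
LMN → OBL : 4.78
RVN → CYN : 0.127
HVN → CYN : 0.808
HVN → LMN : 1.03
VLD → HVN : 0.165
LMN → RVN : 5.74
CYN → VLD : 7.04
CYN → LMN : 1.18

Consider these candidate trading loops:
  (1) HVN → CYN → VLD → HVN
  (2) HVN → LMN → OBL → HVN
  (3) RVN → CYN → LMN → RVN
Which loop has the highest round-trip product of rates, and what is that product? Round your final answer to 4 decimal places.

0.9896

(1) 0.808 × 7.04 × 0.165 = 0.93857
(2) 1.03 × 4.78 × 0.201 = 0.98960
(3) 0.127 × 1.18 × 5.74 = 0.86020
Highest is cycle (2) at 0.9896 (≤1, no arbitrage).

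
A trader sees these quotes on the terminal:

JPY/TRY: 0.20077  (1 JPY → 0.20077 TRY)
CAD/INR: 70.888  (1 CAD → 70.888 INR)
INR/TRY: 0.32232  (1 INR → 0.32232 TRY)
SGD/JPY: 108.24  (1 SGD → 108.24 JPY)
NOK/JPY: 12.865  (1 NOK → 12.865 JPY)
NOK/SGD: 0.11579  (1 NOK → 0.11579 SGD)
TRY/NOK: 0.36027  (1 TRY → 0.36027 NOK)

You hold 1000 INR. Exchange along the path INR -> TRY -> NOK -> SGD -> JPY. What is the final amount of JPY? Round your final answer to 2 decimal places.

1455.37

1000 INR × 0.32232 = 322.32 TRY
322.32 TRY × 0.36027 = 116.1222264 NOK
116.1222264 NOK × 0.11579 = 13.445792594856 SGD
13.445792594856 SGD × 108.24 = 1455.37259046721344 JPY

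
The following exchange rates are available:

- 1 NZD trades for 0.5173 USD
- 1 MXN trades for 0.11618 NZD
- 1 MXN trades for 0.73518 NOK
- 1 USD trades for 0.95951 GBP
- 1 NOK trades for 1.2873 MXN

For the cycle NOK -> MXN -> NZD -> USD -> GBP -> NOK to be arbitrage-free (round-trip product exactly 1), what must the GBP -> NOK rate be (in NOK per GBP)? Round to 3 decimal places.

Known legs of the cycle: 1.2873 × 0.11618 × 0.5173 × 0.95951 = 0.074234044877058822
For no arbitrage the full-cycle product must be 1, so the missing rate is 1 / 0.074234044877058822 ≈ 13.47091.

13.471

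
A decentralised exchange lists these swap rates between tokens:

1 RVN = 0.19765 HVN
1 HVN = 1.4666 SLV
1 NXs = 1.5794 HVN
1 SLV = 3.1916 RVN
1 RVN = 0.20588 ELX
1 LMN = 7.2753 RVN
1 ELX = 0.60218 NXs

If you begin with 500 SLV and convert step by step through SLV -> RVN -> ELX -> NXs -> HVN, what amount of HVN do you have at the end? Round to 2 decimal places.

500 SLV × 3.1916 = 1595.8 RVN
1595.8 RVN × 0.20588 = 328.543304 ELX
328.543304 ELX × 0.60218 = 197.84220680272 NXs
197.84220680272 NXs × 1.5794 = 312.471981424215968 HVN

312.47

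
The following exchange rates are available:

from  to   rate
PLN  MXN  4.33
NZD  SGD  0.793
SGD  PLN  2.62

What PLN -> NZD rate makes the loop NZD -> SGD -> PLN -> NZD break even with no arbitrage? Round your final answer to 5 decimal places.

0.48131

Known legs of the cycle: 0.793 × 2.62 = 2.07766
For no arbitrage the full-cycle product must be 1, so the missing rate is 1 / 2.07766 ≈ 0.4813107.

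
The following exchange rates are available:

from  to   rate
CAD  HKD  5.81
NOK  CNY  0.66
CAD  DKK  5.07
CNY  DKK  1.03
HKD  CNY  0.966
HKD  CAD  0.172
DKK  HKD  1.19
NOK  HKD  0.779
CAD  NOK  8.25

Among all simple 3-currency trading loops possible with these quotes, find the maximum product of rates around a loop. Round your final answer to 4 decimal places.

1.1840

CNY→DKK→HKD→CNY: 1.03 × 1.19 × 0.966 = 1.18403
NOK→HKD→CAD→NOK: 0.779 × 0.172 × 8.25 = 1.10540
HKD→CAD→DKK→HKD: 0.172 × 5.07 × 1.19 = 1.03773
Maximum is CNY→DKK→HKD→CNY at 1.1840; arbitrage exists.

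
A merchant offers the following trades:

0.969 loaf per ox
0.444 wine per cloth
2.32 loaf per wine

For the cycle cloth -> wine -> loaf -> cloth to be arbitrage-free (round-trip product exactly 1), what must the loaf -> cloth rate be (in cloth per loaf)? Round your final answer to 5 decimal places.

0.97080

Known legs of the cycle: 0.444 × 2.32 = 1.03008
For no arbitrage the full-cycle product must be 1, so the missing rate is 1 / 1.03008 ≈ 0.9707984.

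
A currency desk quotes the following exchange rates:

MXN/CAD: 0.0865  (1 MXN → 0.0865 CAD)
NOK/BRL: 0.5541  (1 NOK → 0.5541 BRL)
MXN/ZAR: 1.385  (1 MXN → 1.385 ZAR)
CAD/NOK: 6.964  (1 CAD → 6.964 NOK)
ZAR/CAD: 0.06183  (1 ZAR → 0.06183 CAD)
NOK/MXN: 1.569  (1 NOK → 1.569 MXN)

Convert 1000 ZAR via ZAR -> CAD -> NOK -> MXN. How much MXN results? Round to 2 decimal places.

675.59

1000 ZAR × 0.06183 = 61.83 CAD
61.83 CAD × 6.964 = 430.58412 NOK
430.58412 NOK × 1.569 = 675.58648428 MXN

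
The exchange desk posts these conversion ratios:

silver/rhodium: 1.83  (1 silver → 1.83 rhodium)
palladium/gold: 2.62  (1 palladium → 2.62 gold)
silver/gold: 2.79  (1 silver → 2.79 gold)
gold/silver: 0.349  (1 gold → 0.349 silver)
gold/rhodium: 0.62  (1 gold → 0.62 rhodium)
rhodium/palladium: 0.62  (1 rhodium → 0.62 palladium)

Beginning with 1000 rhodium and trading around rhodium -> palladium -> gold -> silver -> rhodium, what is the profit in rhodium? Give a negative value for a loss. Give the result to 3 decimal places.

37.456

1000 rhodium × 0.62 = 620 palladium
620 palladium × 2.62 = 1624.4 gold
1624.4 gold × 0.349 = 566.9156 silver
566.9156 silver × 1.83 = 1037.455548 rhodium
Net change: 1037.455548 − 1000 = 37.455548 rhodium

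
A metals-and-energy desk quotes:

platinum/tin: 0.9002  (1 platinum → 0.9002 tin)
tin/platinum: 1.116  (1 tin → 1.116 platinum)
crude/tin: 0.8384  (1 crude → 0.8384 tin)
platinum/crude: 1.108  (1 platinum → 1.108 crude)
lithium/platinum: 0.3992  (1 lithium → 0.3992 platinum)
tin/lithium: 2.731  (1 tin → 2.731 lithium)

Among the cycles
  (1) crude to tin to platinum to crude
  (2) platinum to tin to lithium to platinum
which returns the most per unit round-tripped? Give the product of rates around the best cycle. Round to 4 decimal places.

1.0367

(1) 0.8384 × 1.116 × 1.108 = 1.03671
(2) 0.9002 × 2.731 × 0.3992 = 0.98141
Highest is cycle (1) at 1.0367 (>1, arbitrage).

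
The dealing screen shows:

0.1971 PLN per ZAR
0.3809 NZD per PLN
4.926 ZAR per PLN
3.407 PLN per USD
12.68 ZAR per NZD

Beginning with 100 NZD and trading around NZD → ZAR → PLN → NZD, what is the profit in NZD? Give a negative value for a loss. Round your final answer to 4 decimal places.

100 NZD × 12.68 = 1268 ZAR
1268 ZAR × 0.1971 = 249.9228 PLN
249.9228 PLN × 0.3809 = 95.19559452 NZD
Net change: 95.19559452 − 100 = -4.80440548 NZD

-4.8044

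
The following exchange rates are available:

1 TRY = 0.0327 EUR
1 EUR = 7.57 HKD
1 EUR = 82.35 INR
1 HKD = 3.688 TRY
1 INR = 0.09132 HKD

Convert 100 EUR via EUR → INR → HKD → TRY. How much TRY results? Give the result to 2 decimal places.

2773.45

100 EUR × 82.35 = 8235 INR
8235 INR × 0.09132 = 752.0202 HKD
752.0202 HKD × 3.688 = 2773.4504976 TRY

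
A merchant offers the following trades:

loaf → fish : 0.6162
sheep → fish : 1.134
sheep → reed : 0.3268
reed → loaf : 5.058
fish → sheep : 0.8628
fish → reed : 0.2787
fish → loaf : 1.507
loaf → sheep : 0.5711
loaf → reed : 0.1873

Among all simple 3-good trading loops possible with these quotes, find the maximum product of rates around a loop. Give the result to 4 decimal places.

0.9760

sheep→fish→loaf→sheep: 1.134 × 1.507 × 0.5711 = 0.97597
sheep→reed→loaf→sheep: 0.3268 × 5.058 × 0.5711 = 0.94400
loaf→fish→reed→loaf: 0.6162 × 0.2787 × 5.058 = 0.86864
Maximum is sheep→fish→loaf→sheep at 0.9760; no arbitrage — every cycle loses value.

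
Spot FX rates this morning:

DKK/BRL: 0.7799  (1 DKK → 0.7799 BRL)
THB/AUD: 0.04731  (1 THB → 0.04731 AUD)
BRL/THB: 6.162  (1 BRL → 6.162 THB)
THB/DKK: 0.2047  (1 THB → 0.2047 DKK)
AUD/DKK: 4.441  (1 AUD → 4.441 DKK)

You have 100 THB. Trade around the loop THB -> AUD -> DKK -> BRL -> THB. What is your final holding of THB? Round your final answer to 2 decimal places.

100 THB × 0.04731 = 4.731 AUD
4.731 AUD × 4.441 = 21.010371 DKK
21.010371 DKK × 0.7799 = 16.3859883429 BRL
16.3859883429 BRL × 6.162 = 100.9704601689498 THB

100.97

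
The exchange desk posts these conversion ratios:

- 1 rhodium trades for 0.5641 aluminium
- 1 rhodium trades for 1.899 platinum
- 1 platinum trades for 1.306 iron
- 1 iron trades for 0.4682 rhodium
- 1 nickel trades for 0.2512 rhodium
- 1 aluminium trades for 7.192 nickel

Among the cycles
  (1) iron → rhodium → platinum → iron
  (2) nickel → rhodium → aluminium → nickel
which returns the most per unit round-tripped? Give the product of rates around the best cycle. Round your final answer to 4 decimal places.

1.1612

(1) 0.4682 × 1.899 × 1.306 = 1.16118
(2) 0.2512 × 0.5641 × 7.192 = 1.01912
Highest is cycle (1) at 1.1612 (>1, arbitrage).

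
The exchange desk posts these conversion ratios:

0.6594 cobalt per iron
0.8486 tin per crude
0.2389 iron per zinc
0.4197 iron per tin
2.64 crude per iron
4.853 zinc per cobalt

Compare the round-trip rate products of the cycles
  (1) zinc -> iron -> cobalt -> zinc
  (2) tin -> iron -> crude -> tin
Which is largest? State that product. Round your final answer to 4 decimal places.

0.9403

(1) 0.2389 × 0.6594 × 4.853 = 0.76450
(2) 0.4197 × 2.64 × 0.8486 = 0.94026
Highest is cycle (2) at 0.9403 (≤1, no arbitrage).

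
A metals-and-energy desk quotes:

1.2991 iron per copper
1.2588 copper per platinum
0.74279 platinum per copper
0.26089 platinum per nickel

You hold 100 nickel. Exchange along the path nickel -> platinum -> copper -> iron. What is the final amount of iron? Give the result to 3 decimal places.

100 nickel × 0.26089 = 26.089 platinum
26.089 platinum × 1.2588 = 32.8408332 copper
32.8408332 copper × 1.2991 = 42.66352641012 iron

42.664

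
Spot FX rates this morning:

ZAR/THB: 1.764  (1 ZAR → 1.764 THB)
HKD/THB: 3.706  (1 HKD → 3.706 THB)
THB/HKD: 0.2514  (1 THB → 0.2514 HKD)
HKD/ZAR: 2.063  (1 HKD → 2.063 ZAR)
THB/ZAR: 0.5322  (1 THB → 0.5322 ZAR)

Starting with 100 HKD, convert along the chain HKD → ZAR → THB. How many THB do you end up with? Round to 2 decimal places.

100 HKD × 2.063 = 206.3 ZAR
206.3 ZAR × 1.764 = 363.9132 THB

363.91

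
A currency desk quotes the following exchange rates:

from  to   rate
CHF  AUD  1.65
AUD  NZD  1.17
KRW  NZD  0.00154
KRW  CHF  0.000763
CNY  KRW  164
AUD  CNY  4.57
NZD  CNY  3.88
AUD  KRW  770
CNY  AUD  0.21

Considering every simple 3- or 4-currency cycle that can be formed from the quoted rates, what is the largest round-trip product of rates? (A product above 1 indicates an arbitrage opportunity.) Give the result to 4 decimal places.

NZD→CNY→KRW→NZD: 3.88 × 164 × 0.00154 = 0.97993
CHF→AUD→KRW→CHF: 1.65 × 770 × 0.000763 = 0.96939
AUD→KRW→NZD→CNY→AUD: 770 × 0.00154 × 3.88 × 0.21 = 0.96619
AUD→NZD→CNY→AUD: 1.17 × 3.88 × 0.21 = 0.95332
CHF→AUD→CNY→KRW→CHF: 1.65 × 4.57 × 164 × 0.000763 = 0.94356
Maximum is NZD→CNY→KRW→NZD at 0.9799; no arbitrage — every cycle loses value.

0.9799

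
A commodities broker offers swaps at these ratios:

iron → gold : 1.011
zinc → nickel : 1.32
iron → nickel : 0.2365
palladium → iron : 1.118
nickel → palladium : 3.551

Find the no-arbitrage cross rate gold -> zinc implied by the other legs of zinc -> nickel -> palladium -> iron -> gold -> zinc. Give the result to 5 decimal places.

Known legs of the cycle: 1.32 × 3.551 × 1.118 × 1.011 = 5.29806842136
For no arbitrage the full-cycle product must be 1, so the missing rate is 1 / 5.29806842136 ≈ 0.1887480.

0.18875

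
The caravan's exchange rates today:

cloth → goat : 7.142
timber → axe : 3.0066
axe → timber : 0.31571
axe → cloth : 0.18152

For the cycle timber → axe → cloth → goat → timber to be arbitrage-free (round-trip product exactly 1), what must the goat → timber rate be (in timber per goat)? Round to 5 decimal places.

0.25655

Known legs of the cycle: 3.0066 × 0.18152 × 7.142 = 3.897803864544
For no arbitrage the full-cycle product must be 1, so the missing rate is 1 / 3.897803864544 ≈ 0.2565547.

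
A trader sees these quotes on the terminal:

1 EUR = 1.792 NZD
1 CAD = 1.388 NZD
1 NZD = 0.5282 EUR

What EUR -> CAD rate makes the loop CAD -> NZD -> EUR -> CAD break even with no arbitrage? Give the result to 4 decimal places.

1.3640

Known legs of the cycle: 1.388 × 0.5282 = 0.7331416
For no arbitrage the full-cycle product must be 1, so the missing rate is 1 / 0.7331416 ≈ 1.363993.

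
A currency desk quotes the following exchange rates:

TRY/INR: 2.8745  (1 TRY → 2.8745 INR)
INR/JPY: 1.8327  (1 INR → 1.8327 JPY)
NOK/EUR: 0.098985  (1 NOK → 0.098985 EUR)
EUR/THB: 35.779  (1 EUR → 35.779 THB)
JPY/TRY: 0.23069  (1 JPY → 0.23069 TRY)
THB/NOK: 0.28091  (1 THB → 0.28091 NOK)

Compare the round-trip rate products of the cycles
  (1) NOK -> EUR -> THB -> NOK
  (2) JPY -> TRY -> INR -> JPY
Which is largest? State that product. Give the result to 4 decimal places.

1.2153

(1) 0.098985 × 35.779 × 0.28091 = 0.99487
(2) 0.23069 × 2.8745 × 1.8327 = 1.21530
Highest is cycle (2) at 1.2153 (>1, arbitrage).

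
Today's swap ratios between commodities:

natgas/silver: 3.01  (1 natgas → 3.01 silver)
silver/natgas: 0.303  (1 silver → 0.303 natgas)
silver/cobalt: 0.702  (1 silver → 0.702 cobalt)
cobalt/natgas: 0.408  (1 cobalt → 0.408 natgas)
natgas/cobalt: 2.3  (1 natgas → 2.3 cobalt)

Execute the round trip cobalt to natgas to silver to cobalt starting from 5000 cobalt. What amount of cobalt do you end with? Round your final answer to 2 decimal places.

4310.56

5000 cobalt × 0.408 = 2040 natgas
2040 natgas × 3.01 = 6140.4 silver
6140.4 silver × 0.702 = 4310.5608 cobalt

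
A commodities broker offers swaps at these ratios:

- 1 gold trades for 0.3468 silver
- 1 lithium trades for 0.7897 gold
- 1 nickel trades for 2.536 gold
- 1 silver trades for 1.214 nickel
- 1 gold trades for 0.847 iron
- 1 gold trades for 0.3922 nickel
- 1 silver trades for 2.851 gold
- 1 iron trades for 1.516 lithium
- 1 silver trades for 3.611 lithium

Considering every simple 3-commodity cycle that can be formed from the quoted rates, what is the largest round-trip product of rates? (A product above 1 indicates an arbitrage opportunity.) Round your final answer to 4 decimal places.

silver→nickel→gold→silver: 1.214 × 2.536 × 0.3468 = 1.06769
lithium→gold→iron→lithium: 0.7897 × 0.847 × 1.516 = 1.01402
lithium→gold→silver→lithium: 0.7897 × 0.3468 × 3.611 = 0.98894
Maximum is silver→nickel→gold→silver at 1.0677; arbitrage exists.

1.0677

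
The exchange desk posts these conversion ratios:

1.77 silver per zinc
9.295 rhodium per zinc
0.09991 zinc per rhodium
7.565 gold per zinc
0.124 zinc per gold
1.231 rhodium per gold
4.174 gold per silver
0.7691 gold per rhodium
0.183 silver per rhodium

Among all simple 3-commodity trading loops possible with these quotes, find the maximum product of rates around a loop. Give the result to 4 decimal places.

rhodium→silver→gold→rhodium: 0.183 × 4.174 × 1.231 = 0.94029
rhodium→zinc→gold→rhodium: 0.09991 × 7.565 × 1.231 = 0.93041
silver→gold→zinc→silver: 4.174 × 0.124 × 1.77 = 0.91611
rhodium→gold→zinc→rhodium: 0.7691 × 0.124 × 9.295 = 0.88645
Maximum is rhodium→silver→gold→rhodium at 0.9403; no arbitrage — every cycle loses value.

0.9403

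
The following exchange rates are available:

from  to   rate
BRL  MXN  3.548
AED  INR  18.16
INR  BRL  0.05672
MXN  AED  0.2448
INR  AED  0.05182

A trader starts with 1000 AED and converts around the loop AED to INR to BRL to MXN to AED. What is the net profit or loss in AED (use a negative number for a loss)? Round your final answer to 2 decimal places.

-105.36

1000 AED × 18.16 = 18160 INR
18160 INR × 0.05672 = 1030.0352 BRL
1030.0352 BRL × 3.548 = 3654.5648896 MXN
3654.5648896 MXN × 0.2448 = 894.63748497408 AED
Net change: 894.63748497408 − 1000 = -105.36251502592 AED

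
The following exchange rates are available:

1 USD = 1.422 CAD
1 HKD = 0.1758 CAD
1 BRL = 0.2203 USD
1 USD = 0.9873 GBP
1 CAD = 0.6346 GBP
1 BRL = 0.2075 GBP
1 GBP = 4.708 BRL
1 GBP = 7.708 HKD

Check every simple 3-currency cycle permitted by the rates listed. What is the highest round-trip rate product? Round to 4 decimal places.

USD→GBP→BRL→USD: 0.9873 × 4.708 × 0.2203 = 1.02400
HKD→CAD→GBP→HKD: 0.1758 × 0.6346 × 7.708 = 0.85993
Maximum is USD→GBP→BRL→USD at 1.0240; arbitrage exists.

1.0240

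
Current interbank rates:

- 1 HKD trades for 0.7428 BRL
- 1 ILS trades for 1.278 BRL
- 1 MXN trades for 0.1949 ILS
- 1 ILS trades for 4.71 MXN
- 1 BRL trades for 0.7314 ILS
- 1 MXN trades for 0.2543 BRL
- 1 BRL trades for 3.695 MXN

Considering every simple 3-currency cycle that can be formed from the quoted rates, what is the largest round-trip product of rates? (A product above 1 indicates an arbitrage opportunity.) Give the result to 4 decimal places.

ILS→BRL→MXN→ILS: 1.278 × 3.695 × 0.1949 = 0.92036
ILS→MXN→BRL→ILS: 4.71 × 0.2543 × 0.7314 = 0.87604
Maximum is ILS→BRL→MXN→ILS at 0.9204; no arbitrage — every cycle loses value.

0.9204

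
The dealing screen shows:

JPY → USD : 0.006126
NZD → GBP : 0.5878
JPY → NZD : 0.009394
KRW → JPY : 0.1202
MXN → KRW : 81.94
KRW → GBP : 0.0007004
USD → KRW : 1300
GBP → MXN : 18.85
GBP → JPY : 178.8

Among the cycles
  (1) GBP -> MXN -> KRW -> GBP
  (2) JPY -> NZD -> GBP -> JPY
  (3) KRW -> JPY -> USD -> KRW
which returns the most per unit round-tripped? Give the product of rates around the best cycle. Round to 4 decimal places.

(1) 18.85 × 81.94 × 0.0007004 = 1.08182
(2) 0.009394 × 0.5878 × 178.8 = 0.98730
(3) 0.1202 × 0.006126 × 1300 = 0.95725
Highest is cycle (1) at 1.0818 (>1, arbitrage).

1.0818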